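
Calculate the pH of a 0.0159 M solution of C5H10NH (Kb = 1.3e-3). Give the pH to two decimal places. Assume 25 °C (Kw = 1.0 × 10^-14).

C5H10NH + H2O ⇌ C5H10NH2+ + OH-
From the ICE table, Kb = x²/(0.0159 − x) = 1.3 × 10^-3.
x is not negligible relative to C₀; solve x² + 0.0013·x − 2.07e-05 = 0.
x = [−0.0013 + √(0.0013² + 8.27e-05)]/2 = 3.94 × 10^-3 M
pOH = −log(3.94 × 10^-3) = 2.40; pH = 14.00 − 2.40 = 11.60

pH = 11.60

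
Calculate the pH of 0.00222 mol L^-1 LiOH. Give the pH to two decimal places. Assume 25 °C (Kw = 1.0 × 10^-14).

pH = 11.35

LiOH is a strong base; [OH-] = 0.00222 M.
pOH = -log(0.00222) = 2.65
pH = 14.00 - 2.65 = 11.35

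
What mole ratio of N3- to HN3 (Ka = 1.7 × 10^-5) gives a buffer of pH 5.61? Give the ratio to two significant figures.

pKa = -log(1.7 × 10^-5) = 4.770
pH = pKa + log(r) ⇒ log(r) = 5.61 − 4.770 = +0.840
r = [N3-]/[HN3] = 10^(+0.840) = 6.92

ratio = 6.9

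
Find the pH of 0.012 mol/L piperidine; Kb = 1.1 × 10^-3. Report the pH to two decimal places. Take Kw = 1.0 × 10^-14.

pH = 11.49

C5H10NH + H2O ⇌ C5H10NH2+ + OH-
From the ICE table, Kb = x²/(0.012 − x) = 1.1 × 10^-3.
Here C₀/Kb ≈ 10.9, so the small-x approximation fails. Use the quadratic:
x = (−Kb + √(Kb² + 4·Kb·C₀))/2 = 3.12 × 10^-3 M
pOH = 2.51, so pH = 14.00 − pOH = 11.49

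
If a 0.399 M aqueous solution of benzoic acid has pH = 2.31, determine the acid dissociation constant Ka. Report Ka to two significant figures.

[H+] = 10^(-2.31) = 4.90 × 10^-3 M
At equilibrium [HA] = 0.399 − 4.90 × 10^-3 = 3.94 × 10^-1 M
Ka = [H+][A-]/[HA] = (4.90 × 10^-3)² / 3.94 × 10^-1 = 6.1 × 10^-5

Ka = 6.1 × 10^-5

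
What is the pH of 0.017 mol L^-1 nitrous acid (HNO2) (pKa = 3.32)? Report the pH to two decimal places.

HNO2 ⇌ NO2- + H+
Ka = 10^(−3.32) = 4.79 × 10^-4
From the ICE table, Ka = [H+]²/(0.017 − [H+]) = 4.79 × 10^-4.
[H+] is not negligible relative to C₀; solve [H+]² + 0.000479·[H+] − 8.14e-06 = 0.
[H+] = [−0.000479 + √(0.000479² + 3.26e-05)]/2 = 2.62 × 10^-3 M
pH = −log(2.62 × 10^-3) = 2.58

pH = 2.58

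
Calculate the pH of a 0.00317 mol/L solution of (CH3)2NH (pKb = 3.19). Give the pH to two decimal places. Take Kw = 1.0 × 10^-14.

(CH3)2NH + H2O ⇌ (CH3)2NH2+ + OH-
Kb = 10^(−3.19) = 6.46 × 10^-4
Let x = [OH-] at equilibrium. Kb = x²/(0.00317 − x).
The 5% rule fails; solving x² + Kb·x − Kb·C₀ = 0 exactly:
x = (−Kb + √(Kb² + 4·Kb·C₀))/2 = 1.14 × 10^-3 M
pOH = −log(1.14 × 10^-3) = 2.94; pH = 14.00 − 2.94 = 11.06

pH = 11.06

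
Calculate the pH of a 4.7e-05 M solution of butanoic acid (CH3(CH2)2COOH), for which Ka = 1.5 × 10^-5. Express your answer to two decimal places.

CH3(CH2)2COOH ⇌ CH3(CH2)2COO- + H+
From the ICE table, Ka = x²/(4.7e-05 − x) = 1.5 × 10^-5.
The 5% rule fails; solving x² + Ka·x − Ka·C₀ = 0 exactly:
x = (−Ka + √(Ka² + 4·Ka·C₀))/2 = 2.01 × 10^-5 M
pH = −log[H+] = −log(2.01 × 10^-5) = 4.70

pH = 4.70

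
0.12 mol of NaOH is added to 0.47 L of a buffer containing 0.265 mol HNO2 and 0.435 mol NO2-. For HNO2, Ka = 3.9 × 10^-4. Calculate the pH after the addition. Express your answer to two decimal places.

pH = 3.99

After neutralization: n(HNO2) = 0.145 mol, n(NO2-) = 0.555 mol.
pKa = −log(3.9 × 10^-4) = 3.409
pH = pKa + log(n_NO2-/n_HNO2) = 3.409 + log(0.555/0.145) = 3.409 + (+0.583)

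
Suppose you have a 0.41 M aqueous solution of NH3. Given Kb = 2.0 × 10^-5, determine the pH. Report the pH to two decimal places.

NH3 + H2O ⇌ NH4+ + OH-
Let x = [OH-] at equilibrium. Kb = x²/(0.41 − x).
Assume x ≪ 0.41: x ≈ √(2.0 × 10^-5 × 0.41) = 2.86 × 10^-3 M
pOH = −log(2.86 × 10^-3) = 2.54; pH = 14.00 − 2.54 = 11.46

pH = 11.46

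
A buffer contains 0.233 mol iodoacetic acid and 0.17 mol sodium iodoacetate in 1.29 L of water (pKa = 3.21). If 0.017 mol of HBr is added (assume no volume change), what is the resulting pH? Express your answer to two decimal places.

Added H+ converts ICH2COO- to ICH2COOH: ICH2COOH → 0.25 mol, ICH2COO- → 0.153 mol.
pH = pKa + log(n_ICH2COO-/n_ICH2COOH) = 3.21 + log(0.153/0.25) = 3.21 + (-0.213)

pH = 3.00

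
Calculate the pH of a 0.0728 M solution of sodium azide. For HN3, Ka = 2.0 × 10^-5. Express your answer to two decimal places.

N3- is the conjugate base of the weak acid HN3.
Kb = Kw/Ka = 1.0×10^-14 / 2.0 × 10^-5 = 5.00 × 10^-10
From the ICE table, Kb = [OH-]²/(0.0728 − [OH-]) = 5.00 × 10^-10.
Since Kb ≪ C₀, [OH-] ≈ √(Kb·C₀) = 6.03 × 10^-6 M.
pOH = 5.22, so pH = 14.00 − pOH = 8.78

pH = 8.78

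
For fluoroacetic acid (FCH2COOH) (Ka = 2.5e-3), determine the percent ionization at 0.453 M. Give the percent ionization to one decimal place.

7.2%

FCH2COOH ⇌ FCH2COO- + H+; let x = [H+] at equilibrium.
Ka = x²/(C₀ − x); solving the quadratic gives x = 3.24 × 10^-2 M.
% ionization = x/C₀ × 100% = 3.24 × 10^-2/0.453 × 100% = 7.2%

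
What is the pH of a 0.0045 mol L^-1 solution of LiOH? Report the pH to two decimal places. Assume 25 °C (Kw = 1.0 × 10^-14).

pH = 11.65

LiOH is a strong base; [OH-] = 0.0045 M.
pOH = -log(0.0045) = 2.35
pH = 14.00 - 2.35 = 11.65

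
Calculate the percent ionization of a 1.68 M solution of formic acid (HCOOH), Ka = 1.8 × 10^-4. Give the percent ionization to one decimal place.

HCOOH ⇌ HCOO- + H+; let x = [H+] at equilibrium.
x ≈ √(Ka·C₀) = √(1.8 × 10^-4 × 1.68) = 1.74 × 10^-2 M
% ionization = x/C₀ × 100% = 1.74 × 10^-2/1.68 × 100% = 1.0%

1.0%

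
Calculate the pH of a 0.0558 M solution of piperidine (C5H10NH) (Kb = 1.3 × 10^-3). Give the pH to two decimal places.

pH = 11.90

C5H10NH + H2O ⇌ C5H10NH2+ + OH-
From the ICE table, Kb = [OH-]²/(0.0558 − [OH-]) = 1.3 × 10^-3.
Here C₀/Kb ≈ 42.9, so the small-[OH-] approximation fails. Use the quadratic:
[OH-] = (−Kb + √(Kb² + 4·Kb·C₀))/2 = 7.89 × 10^-3 M
pOH = −log(7.89 × 10^-3) = 2.10; pH = 14.00 − 2.10 = 11.90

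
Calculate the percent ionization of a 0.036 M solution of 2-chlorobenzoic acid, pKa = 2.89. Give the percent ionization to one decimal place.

17.2%

ClC6H4COOH ⇌ ClC6H4COO- + H+; let x = [H+] at equilibrium.
Ka = 10^(−2.89) = 1.29 × 10^-3
Ka = x²/(C₀ − x); solving the quadratic gives x = 6.20 × 10^-3 M.
% ionization = x/C₀ × 100% = 6.20 × 10^-3/0.036 × 100% = 17.2%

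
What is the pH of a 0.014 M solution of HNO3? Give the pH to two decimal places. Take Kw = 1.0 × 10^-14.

HNO3 is a strong acid and dissociates completely, so [H+] = 0.014 M.
pH = -log(0.014) = 1.85

pH = 1.85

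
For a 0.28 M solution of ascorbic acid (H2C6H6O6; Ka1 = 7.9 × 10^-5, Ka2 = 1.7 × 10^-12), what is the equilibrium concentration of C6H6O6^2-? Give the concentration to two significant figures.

First ionization gives [H+] ≈ [HC6H6O6-] = 4.70 × 10^-3 M.
Second step: Ka2 = [H+][C6H6O6^2-]/[HC6H6O6-] ≈ [C6H6O6^2-] (since [H+] ≈ [HC6H6O6-]).
So [C6H6O6^2-] ≈ Ka2.

1.7 × 10^-12 M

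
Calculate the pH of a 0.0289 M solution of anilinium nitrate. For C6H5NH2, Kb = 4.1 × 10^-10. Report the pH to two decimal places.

C6H5NH3+ is the conjugate acid of the weak base C6H5NH2.
Ka = Kw/Kb = 1.0×10^-14 / 4.1 × 10^-10 = 2.44 × 10^-5
From the ICE table, Ka = [H+]²/(0.0289 − [H+]) = 2.44 × 10^-5.
Assume [H+] ≪ 0.0289: [H+] ≈ √(2.44 × 10^-5 × 0.0289) = 8.40 × 10^-4 M
pH = −log(8.40 × 10^-4) = 3.08

pH = 3.08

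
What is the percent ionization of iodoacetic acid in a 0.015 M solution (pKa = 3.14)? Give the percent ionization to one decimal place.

19.7%

ICH2COOH ⇌ ICH2COO- + H+; let x = [H+] at equilibrium.
Ka = 10^(−3.14) = 7.24 × 10^-4
Solve x² + 0.000724x − 1.09e-05 = 0 → x = 2.95 × 10^-3 M
Fraction ionized = 2.95 × 10^-3 / 0.015 = 0.1967 → 19.7%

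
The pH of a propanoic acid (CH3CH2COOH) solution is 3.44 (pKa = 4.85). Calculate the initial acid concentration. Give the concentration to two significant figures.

[H+] = 10^(-3.44) = 3.63 × 10^-4 M = x
Ka = 10^(−4.85) = 1.41 × 10^-5
Ka = x²/(C₀ − x) ⇒ C₀ = x + x²/Ka
C₀ = 3.63 × 10^-4 + (3.63 × 10^-4)²/(1.41 × 10^-5) = 9.71 × 10^-3 M

C₀ = 9.7 × 10^-3 M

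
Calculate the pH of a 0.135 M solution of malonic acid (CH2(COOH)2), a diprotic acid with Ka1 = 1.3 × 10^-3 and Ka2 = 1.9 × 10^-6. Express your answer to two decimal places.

pH = 1.90

Since Ka1 ≫ Ka2, the first ionization dominates [H+].
Ka1 = x²/(0.135 − x) = 1.3 × 10^-3
Solving the quadratic: x = (−Ka1 + √(Ka1² + 4·Ka1·C₀))/2 = 1.26 × 10^-2 M
pH = −log(1.26 × 10^-2) = 1.90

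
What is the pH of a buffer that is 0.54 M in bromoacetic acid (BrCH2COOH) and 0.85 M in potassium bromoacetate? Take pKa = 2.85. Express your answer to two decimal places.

pH = pKa + log([A⁻]/[HA]) = 2.85 + log(0.85/0.54)
pH = 2.85 + (+0.197) = 3.05

pH = 3.05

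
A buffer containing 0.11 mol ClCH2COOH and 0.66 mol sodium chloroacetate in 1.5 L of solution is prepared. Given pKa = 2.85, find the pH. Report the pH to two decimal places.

pH = 3.63

Henderson–Hasselbalch: pH = pKa + log([ClCH2COO-]/[ClCH2COOH]) = 2.85 + log(0.66/0.11)
pH = 2.85 + (+0.778) = 3.63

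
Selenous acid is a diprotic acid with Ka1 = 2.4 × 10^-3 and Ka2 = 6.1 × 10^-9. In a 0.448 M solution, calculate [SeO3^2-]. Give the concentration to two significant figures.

6.1 × 10^-9 M

First ionization gives [H+] ≈ [HSeO3-] = 3.16 × 10^-2 M.
Second step: Ka2 = [H+][SeO3^2-]/[HSeO3-] ≈ [SeO3^2-] (since [H+] ≈ [HSeO3-]).
So [SeO3^2-] ≈ Ka2.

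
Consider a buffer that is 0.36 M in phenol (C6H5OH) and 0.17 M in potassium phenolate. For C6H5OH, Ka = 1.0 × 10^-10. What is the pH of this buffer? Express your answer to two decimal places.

pH = 9.67

pKa = −log(1.0 × 10^-10) = 10.000
Henderson–Hasselbalch: pH = pKa + log([C6H5O-]/[C6H5OH]) = 10.000 + log(0.17/0.36)
pH = 10.000 + (-0.326) = 9.67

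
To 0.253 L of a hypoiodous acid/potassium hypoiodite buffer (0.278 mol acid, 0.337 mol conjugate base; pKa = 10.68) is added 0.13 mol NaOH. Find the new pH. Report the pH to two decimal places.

pH = 11.18

OH- converts HOI to OI-: HOI → 0.148 mol, OI- → 0.467 mol.
pH = pKa + log(n_OI-/n_HOI) = 10.68 + log(0.467/0.148) = 10.68 + (+0.499)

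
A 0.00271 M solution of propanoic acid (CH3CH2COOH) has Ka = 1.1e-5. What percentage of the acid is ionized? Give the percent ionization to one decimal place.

CH3CH2COOH ⇌ CH3CH2COO- + H+; let x = [H+] at equilibrium.
Solve x² + 1.1e-05x − 2.98e-08 = 0 → x = 1.67 × 10^-4 M
% ionization = x/C₀ × 100% = 1.67 × 10^-4/0.00271 × 100% = 6.2%

6.2%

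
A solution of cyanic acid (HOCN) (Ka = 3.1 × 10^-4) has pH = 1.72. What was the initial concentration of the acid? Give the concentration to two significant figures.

[H+] = 10^(-1.72) = 1.91 × 10^-2 M = x
Ka = x²/(C₀ − x) ⇒ C₀ = x + x²/Ka
C₀ = 1.91 × 10^-2 + (1.91 × 10^-2)²/(3.1 × 10^-4) = 1.20 M

C₀ = 1.2 M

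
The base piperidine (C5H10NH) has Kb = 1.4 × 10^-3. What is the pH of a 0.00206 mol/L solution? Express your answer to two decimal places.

C5H10NH + H2O ⇌ C5H10NH2+ + OH-
From the ICE table, Kb = x²/(0.00206 − x) = 1.4 × 10^-3.
The 5% rule fails; solving x² + Kb·x − Kb·C₀ = 0 exactly:
x = (−Kb + √(Kb² + 4·Kb·C₀))/2 = 1.14 × 10^-3 M
pOH = 2.94, so pH = 14.00 − pOH = 11.06

pH = 11.06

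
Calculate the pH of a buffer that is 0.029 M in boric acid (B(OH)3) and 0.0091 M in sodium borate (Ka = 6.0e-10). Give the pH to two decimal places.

pH = 8.72

pKa = −log(6.0 × 10^-10) = 9.222
Henderson–Hasselbalch: pH = pKa + log([B(OH)4-]/[B(OH)3]) = 9.222 + log(0.0091/0.029)
pH = 9.222 + (-0.503) = 8.72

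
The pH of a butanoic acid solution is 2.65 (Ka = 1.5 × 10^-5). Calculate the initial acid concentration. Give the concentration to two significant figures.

C₀ = 3.4 × 10^-1 M

[H+] = 10^(-2.65) = 2.24 × 10^-3 M = x
Ka = x²/(C₀ − x) ⇒ C₀ = x + x²/Ka
C₀ = 2.24 × 10^-3 + (2.24 × 10^-3)²/(1.5 × 10^-5) = 3.37 × 10^-1 M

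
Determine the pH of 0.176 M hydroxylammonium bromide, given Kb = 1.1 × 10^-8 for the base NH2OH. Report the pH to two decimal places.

NH3OH+ is the conjugate acid of the weak base NH2OH.
Ka = Kw/Kb = 1.0×10^-14 / 1.1 × 10^-8 = 9.09 × 10^-7
From the ICE table, Ka = [H+]²/(0.176 − [H+]) = 9.09 × 10^-7.
Neglecting [H+] in the denominator: [H+] = √(9.09 × 10^-7 × 0.176) = 4.00 × 10^-4 M
pH = −log[H+] = −log(4.00 × 10^-4) = 3.40

pH = 3.40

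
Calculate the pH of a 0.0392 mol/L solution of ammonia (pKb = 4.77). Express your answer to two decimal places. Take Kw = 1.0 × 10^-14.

pH = 10.91

NH3 + H2O ⇌ NH4+ + OH-
Kb = 10^(−4.77) = 1.70 × 10^-5
Kb = [OH-]²/(0.0392 − [OH-]) = 1.70 × 10^-5
Assume [OH-] ≪ 0.0392: [OH-] ≈ √(1.70 × 10^-5 × 0.0392) = 8.16 × 10^-4 M
Check: 2.1% ionized — well under 5%, approximation valid.
pOH = 3.09, so pH = 14.00 − pOH = 10.91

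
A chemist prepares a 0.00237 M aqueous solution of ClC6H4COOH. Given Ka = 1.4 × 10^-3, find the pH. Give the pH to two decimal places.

pH = 2.90

ClC6H4COOH ⇌ ClC6H4COO- + H+
Ka = [H+]²/(0.00237 − [H+]) = 1.4 × 10^-3
The 5% rule fails; solving [H+]² + Ka·[H+] − Ka·C₀ = 0 exactly:
[H+] = [−0.0014 + √(0.0014² + 1.33e-05)]/2 = 1.25 × 10^-3 M
pH = −log[H+] = −log(1.25 × 10^-3) = 2.90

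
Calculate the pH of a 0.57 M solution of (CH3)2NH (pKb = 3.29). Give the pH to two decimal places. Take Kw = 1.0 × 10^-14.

(CH3)2NH + H2O ⇌ (CH3)2NH2+ + OH-
Kb = 10^(−3.29) = 5.13 × 10^-4
Kb = x²/(0.57 − x) = 5.13 × 10^-4
Neglecting x in the denominator: x = √(5.13 × 10^-4 × 0.57) = 1.71 × 10^-2 M
pOH = 1.77, so pH = 14.00 − pOH = 12.23

pH = 12.23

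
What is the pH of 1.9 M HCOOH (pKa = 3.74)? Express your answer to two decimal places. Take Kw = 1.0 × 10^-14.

HCOOH ⇌ HCOO- + H+
Ka = 10^(−3.74) = 1.82 × 10^-4
Ka = [H+]²/(1.9 − [H+]) = 1.82 × 10^-4
Assume [H+] ≪ 1.9: [H+] ≈ √(1.82 × 10^-4 × 1.9) = 1.86 × 10^-2 M
([H+]/C₀ = 0.98% < 5%, so the approximation holds.)
pH = −log[H+] = −log(1.86 × 10^-2) = 1.73

pH = 1.73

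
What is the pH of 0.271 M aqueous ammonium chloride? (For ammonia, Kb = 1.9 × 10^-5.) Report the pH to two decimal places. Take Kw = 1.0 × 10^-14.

pH = 4.92

NH4+ is the conjugate acid of the weak base NH3.
Ka = Kw/Kb = 1.0×10^-14 / 1.9 × 10^-5 = 5.26 × 10^-10
From the ICE table, Ka = [H+]²/(0.271 − [H+]) = 5.26 × 10^-10.
Assume [H+] ≪ 0.271: [H+] ≈ √(5.26 × 10^-10 × 0.271) = 1.19 × 10^-5 M
Check: 0.0044% ionized — well under 5%, approximation valid.
pH = −log(1.19 × 10^-5) = 4.92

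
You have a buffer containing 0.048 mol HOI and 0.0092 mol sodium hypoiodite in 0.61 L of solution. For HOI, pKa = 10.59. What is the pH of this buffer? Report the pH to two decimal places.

pH = 9.87

pH = pKa + log([A⁻]/[HA]) = 10.59 + log(0.0092/0.048)
pH = 10.59 + (-0.717) = 9.87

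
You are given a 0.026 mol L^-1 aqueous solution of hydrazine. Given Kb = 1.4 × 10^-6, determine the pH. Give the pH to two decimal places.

N2H4 + H2O ⇌ N2H5+ + OH-
Let x = [OH-] at equilibrium. Kb = x²/(0.026 − x).
Neglecting x in the denominator: x = √(1.4 × 10^-6 × 0.026) = 1.91 × 10^-4 M
Check: 0.73% ionized — well under 5%, approximation valid.
pOH = −log(1.91 × 10^-4) = 3.72; pH = 14.00 − 3.72 = 10.28

pH = 10.28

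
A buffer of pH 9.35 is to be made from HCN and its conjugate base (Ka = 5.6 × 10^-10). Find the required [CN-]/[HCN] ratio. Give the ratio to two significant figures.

pKa = -log(5.6 × 10^-10) = 9.252
pH = pKa + log(r) ⇒ log(r) = 9.35 − 9.252 = +0.098
r = [CN-]/[HCN] = 10^(+0.098) = 1.25

ratio = 1.3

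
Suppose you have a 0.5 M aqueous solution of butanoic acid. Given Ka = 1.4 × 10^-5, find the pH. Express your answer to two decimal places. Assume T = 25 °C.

pH = 2.58

CH3(CH2)2COOH ⇌ CH3(CH2)2COO- + H+
Ka = x²/(0.5 − x) = 1.4 × 10^-5
Since Ka ≪ C₀, x ≈ √(Ka·C₀) = 2.65 × 10^-3 M.
pH = −log[H+] = −log(2.65 × 10^-3) = 2.58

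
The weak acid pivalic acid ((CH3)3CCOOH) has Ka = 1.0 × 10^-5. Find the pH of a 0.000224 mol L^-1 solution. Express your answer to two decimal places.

pH = 4.37

(CH3)3CCOOH ⇌ (CH3)3CCOO- + H+
Ka = [H+]²/(0.000224 − [H+]) = 1.0 × 10^-5
[H+] is not negligible relative to C₀; solve [H+]² + 1e-05·[H+] − 2.24e-09 = 0.
[H+] = [−1e-05 + √(1e-05² + 8.96e-09)]/2 = 4.26 × 10^-5 M
pH = −log(4.26 × 10^-5) = 4.37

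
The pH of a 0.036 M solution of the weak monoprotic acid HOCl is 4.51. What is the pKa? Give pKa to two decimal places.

pKa = 7.58

[H+] = 10^(-4.51) = 3.09 × 10^-5 M
At equilibrium [HA] = 0.036 − 3.09 × 10^-5 = 3.60 × 10^-2 M
Ka = [H+][A-]/[HA] = (3.09 × 10^-5)² / 3.60 × 10^-2 = 2.65 × 10^-8
pKa = -log(2.65 × 10^-8) = 7.58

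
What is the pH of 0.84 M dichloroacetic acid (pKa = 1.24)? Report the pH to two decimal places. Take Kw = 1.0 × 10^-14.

Cl2CHCOOH ⇌ Cl2CHCOO- + H+
Ka = 10^(−1.24) = 5.75 × 10^-2
Ka = [H+]²/(0.84 − [H+]) = 5.75 × 10^-2
Here C₀/Ka ≈ 14.6, so the small-[H+] approximation fails. Use the quadratic:
[H+] = (−Ka + √(Ka² + 4·Ka·C₀))/2 = 1.93 × 10^-1 M
pH = −log(1.93 × 10^-1) = 0.71

pH = 0.71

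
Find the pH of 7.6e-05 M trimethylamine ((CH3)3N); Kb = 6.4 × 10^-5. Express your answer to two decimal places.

(CH3)3N + H2O ⇌ (CH3)3NH+ + OH-
Kb = [OH-]²/(7.6e-05 − [OH-]) = 6.4 × 10^-5
Here C₀/Kb ≈ 1.19, so the small-[OH-] approximation fails. Use the quadratic:
[OH-] = [−6.4e-05 + √(6.4e-05² + 1.95e-08)]/2 = 4.47 × 10^-5 M
pOH = −log(4.47 × 10^-5) = 4.35; pH = 14.00 − 4.35 = 9.65

pH = 9.65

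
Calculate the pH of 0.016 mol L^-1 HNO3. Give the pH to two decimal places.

pH = 1.80

HNO3 is a strong acid and dissociates completely, so [H+] = 0.016 M.
pH = -log(0.016) = 1.80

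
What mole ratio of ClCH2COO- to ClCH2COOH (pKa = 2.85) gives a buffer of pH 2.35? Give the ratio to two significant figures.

pH = pKa + log(r) ⇒ log(r) = 2.35 − 2.85 = -0.50
r = [ClCH2COO-]/[ClCH2COOH] = 10^(-0.50) = 0.316

ratio = 0.32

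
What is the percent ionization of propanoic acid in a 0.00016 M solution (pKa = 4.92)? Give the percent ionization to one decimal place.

CH3CH2COOH ⇌ CH3CH2COO- + H+; let x = [H+] at equilibrium.
Ka = 10^(−4.92) = 1.20 × 10^-5
Solve x² + 1.2e-05x − 1.92e-09 = 0 → x = 3.82 × 10^-5 M
Fraction ionized = 3.82 × 10^-5 / 0.00016 = 0.2387 → 23.9%

23.9%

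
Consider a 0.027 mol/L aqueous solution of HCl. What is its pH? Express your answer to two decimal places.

HCl is a strong acid and dissociates completely, so [H+] = 0.027 M.
pH = -log(0.027) = 1.57

pH = 1.57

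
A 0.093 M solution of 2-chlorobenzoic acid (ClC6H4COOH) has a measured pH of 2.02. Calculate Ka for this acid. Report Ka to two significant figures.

Ka = 1.1 × 10^-3

[H+] = 10^(-2.02) = 9.55 × 10^-3 M
At equilibrium [HA] = 0.093 − 9.55 × 10^-3 = 8.34 × 10^-2 M
Ka = [H+][A-]/[HA] = (9.55 × 10^-3)² / 8.34 × 10^-2 = 1.1 × 10^-3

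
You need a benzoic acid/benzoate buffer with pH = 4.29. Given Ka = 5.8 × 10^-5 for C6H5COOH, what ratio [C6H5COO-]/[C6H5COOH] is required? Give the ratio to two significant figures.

ratio = 1.1

pKa = -log(5.8 × 10^-5) = 4.237
pH = pKa + log(r) ⇒ log(r) = 4.29 − 4.237 = +0.053
r = [C6H5COO-]/[C6H5COOH] = 10^(+0.053) = 1.13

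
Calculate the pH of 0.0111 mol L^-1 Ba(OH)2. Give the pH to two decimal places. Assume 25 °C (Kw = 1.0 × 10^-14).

pH = 12.35

Ba(OH)2 is a strong base (each formula unit releases 2 OH-); [OH-] = 0.0222 M.
pOH = -log(0.0222) = 1.65
pH = 14.00 - 1.65 = 12.35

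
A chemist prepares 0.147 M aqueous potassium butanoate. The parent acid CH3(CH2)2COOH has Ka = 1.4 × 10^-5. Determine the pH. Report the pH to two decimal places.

CH3(CH2)2COO- is the conjugate base of the weak acid CH3(CH2)2COOH.
Kb = Kw/Ka = 1.0×10^-14 / 1.4 × 10^-5 = 7.14 × 10^-10
Kb = [OH-]²/(0.147 − [OH-]) = 7.14 × 10^-10
Neglecting [OH-] in the denominator: [OH-] = √(7.14 × 10^-10 × 0.147) = 1.02 × 10^-5 M
pOH = −log(1.02 × 10^-5) = 4.99; pH = 14.00 − 4.99 = 9.01

pH = 9.01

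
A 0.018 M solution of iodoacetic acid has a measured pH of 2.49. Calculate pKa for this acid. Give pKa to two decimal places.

pKa = 3.15

[H+] = 10^(-2.49) = 3.24 × 10^-3 M
At equilibrium [HA] = 0.018 − 3.24 × 10^-3 = 1.48 × 10^-2 M
Ka = [H+][A-]/[HA] = (3.24 × 10^-3)² / 1.48 × 10^-2 = 7.09 × 10^-4
pKa = -log(7.09 × 10^-4) = 3.15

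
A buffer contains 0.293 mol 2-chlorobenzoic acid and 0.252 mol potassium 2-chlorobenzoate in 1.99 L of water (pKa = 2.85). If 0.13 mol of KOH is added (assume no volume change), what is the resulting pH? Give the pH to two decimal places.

OH- converts ClC6H4COOH to ClC6H4COO-: ClC6H4COOH → 0.163 mol, ClC6H4COO- → 0.382 mol.
Henderson–Hasselbalch with mole ratio 0.382/0.163: pH = 2.85 + (+0.370)

pH = 3.22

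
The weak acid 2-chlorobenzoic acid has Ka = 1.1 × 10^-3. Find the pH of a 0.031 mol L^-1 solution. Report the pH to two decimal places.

pH = 2.27

ClC6H4COOH ⇌ ClC6H4COO- + H+
Let x = [H+] at equilibrium. Ka = x²/(0.031 − x).
Here C₀/Ka ≈ 28.2, so the small-x approximation fails. Use the quadratic:
x = [−0.0011 + √(0.0011² + 0.000136)]/2 = 5.32 × 10^-3 M
pH = −log[H+] = −log(5.32 × 10^-3) = 2.27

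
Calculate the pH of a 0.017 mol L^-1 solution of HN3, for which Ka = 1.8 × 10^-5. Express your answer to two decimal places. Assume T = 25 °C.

HN3 ⇌ N3- + H+
From the ICE table, Ka = x²/(0.017 − x) = 1.8 × 10^-5.
Neglecting x in the denominator: x = √(1.8 × 10^-5 × 0.017) = 5.53 × 10^-4 M
pH = −log[H+] = −log(5.53 × 10^-4) = 3.26

pH = 3.26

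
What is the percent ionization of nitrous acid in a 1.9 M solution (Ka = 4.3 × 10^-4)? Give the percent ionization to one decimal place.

HNO2 ⇌ NO2- + H+; let x = [H+] at equilibrium.
x ≈ √(Ka·C₀) = √(4.3 × 10^-4 × 1.9) = 2.86 × 10^-2 M
Fraction ionized = 2.86 × 10^-2 / 1.9 = 0.0151 → 1.5%

1.5%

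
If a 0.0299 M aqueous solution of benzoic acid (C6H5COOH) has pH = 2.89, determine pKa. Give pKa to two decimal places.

pKa = 4.24

[H+] = 10^(-2.89) = 1.29 × 10^-3 M
At equilibrium [HA] = 0.0299 − 1.29 × 10^-3 = 2.86 × 10^-2 M
Ka = [H+][A-]/[HA] = (1.29 × 10^-3)² / 2.86 × 10^-2 = 5.82 × 10^-5
pKa = -log(5.82 × 10^-5) = 4.24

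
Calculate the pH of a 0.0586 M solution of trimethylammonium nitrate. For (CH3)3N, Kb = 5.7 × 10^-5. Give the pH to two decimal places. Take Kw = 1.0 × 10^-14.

(CH3)3NH+ is the conjugate acid of the weak base (CH3)3N.
Ka = Kw/Kb = 1.0×10^-14 / 5.7 × 10^-5 = 1.75 × 10^-10
Let x = [H+] at equilibrium. Ka = x²/(0.0586 − x).
Neglecting x in the denominator: x = √(1.75 × 10^-10 × 0.0586) = 3.20 × 10^-6 M
pH = −log[H+] = −log(3.20 × 10^-6) = 5.49

pH = 5.49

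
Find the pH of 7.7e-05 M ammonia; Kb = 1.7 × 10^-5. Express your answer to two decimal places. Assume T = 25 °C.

NH3 + H2O ⇌ NH4+ + OH-
Let x = [OH-] at equilibrium. Kb = x²/(7.7e-05 − x).
x is not negligible relative to C₀; solve x² + 1.7e-05·x − 1.31e-09 = 0.
x = [−1.7e-05 + √(1.7e-05² + 5.24e-09)]/2 = 2.87 × 10^-5 M
pOH = 4.54, so pH = 14.00 − pOH = 9.46

pH = 9.46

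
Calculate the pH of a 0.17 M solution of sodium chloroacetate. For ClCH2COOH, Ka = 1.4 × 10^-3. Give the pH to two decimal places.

ClCH2COO- is the conjugate base of the weak acid ClCH2COOH.
Kb = Kw/Ka = 1.0×10^-14 / 1.4 × 10^-3 = 7.14 × 10^-12
From the ICE table, Kb = x²/(0.17 − x) = 7.14 × 10^-12.
Since Kb ≪ C₀, x ≈ √(Kb·C₀) = 1.10 × 10^-6 M.
Check: 0.00065% ionized — well under 5%, approximation valid.
pOH = 5.96, so pH = 14.00 − pOH = 8.04

pH = 8.04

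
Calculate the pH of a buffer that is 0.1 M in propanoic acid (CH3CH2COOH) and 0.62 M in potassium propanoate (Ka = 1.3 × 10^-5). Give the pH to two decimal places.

pH = 5.68

pKa = −log(1.3 × 10^-5) = 4.886
Henderson–Hasselbalch: pH = pKa + log([CH3CH2COO-]/[CH3CH2COOH]) = 4.886 + log(0.62/0.1)
pH = 4.886 + (+0.792) = 5.68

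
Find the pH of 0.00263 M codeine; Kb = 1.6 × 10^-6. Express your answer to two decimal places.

C18H21NO3 + H2O ⇌ C18H22NO3+ + OH-
Kb = x²/(0.00263 − x) = 1.6 × 10^-6
Since Kb ≪ C₀, x ≈ √(Kb·C₀) = 6.49 × 10^-5 M.
Check: 2.5% ionized — well under 5%, approximation valid.
pOH = 4.19, so pH = 14.00 − pOH = 9.81

pH = 9.81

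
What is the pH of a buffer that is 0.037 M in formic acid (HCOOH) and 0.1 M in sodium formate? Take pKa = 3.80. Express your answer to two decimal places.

pH = 4.23

Using pH = pKa + log([base]/[acid]) with [base]/[acid] = 0.1/0.037:
pH = 3.80 + (+0.432) = 4.23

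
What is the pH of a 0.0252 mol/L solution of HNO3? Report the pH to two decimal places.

pH = 1.60

HNO3 is a strong acid and dissociates completely, so [H+] = 0.0252 M.
pH = -log(0.0252) = 1.60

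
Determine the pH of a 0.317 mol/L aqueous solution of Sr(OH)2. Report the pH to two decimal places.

pH = 13.80

Sr(OH)2 is a strong base (each formula unit releases 2 OH-); [OH-] = 0.634 M.
pOH = -log(0.634) = 0.20
pH = 14.00 - 0.20 = 13.80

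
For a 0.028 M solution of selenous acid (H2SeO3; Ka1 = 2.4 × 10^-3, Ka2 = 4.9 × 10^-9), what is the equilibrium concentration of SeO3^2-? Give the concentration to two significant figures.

First ionization gives [H+] ≈ [HSeO3-] = 7.08 × 10^-3 M.
Second step: Ka2 = [H+][SeO3^2-]/[HSeO3-] ≈ [SeO3^2-] (since [H+] ≈ [HSeO3-]).
So [SeO3^2-] ≈ Ka2.

4.9 × 10^-9 M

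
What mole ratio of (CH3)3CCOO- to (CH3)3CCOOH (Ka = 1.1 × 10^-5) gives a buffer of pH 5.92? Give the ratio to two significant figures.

ratio = 9.1

pKa = -log(1.1 × 10^-5) = 4.959
pH = pKa + log(r) ⇒ log(r) = 5.92 − 4.959 = +0.961
r = [(CH3)3CCOO-]/[(CH3)3CCOOH] = 10^(+0.961) = 9.14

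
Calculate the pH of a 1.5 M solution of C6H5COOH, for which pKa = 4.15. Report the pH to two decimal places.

C6H5COOH ⇌ C6H5COO- + H+
Ka = 10^(−4.15) = 7.08 × 10^-5
From the ICE table, Ka = x²/(1.5 − x) = 7.08 × 10^-5.
Assume x ≪ 1.5: x ≈ √(7.08 × 10^-5 × 1.5) = 1.03 × 10^-2 M
(x/C₀ = 0.69% < 5%, so the approximation holds.)
pH = −log[H+] = −log(1.03 × 10^-2) = 1.99

pH = 1.99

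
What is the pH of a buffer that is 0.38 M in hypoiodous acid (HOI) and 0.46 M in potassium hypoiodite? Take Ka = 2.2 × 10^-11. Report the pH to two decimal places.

pKa = −log(2.2 × 10^-11) = 10.658
Henderson–Hasselbalch: pH = pKa + log([OI-]/[HOI]) = 10.658 + log(0.46/0.38)
pH = 10.658 + (+0.083) = 10.74

pH = 10.74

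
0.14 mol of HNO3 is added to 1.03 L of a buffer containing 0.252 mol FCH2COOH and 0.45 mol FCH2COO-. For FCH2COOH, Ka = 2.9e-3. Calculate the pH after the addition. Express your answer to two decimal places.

Added H+ converts FCH2COO- to FCH2COOH: FCH2COOH → 0.392 mol, FCH2COO- → 0.31 mol.
pKa = −log(2.9 × 10^-3) = 2.538
pH = pKa + log([A⁻]/[HA]) = 2.538 + log(0.31/0.392) = 2.538 -0.102

pH = 2.44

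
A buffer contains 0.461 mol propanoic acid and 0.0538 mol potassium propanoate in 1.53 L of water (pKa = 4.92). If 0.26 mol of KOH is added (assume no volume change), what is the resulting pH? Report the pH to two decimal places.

pH = 5.11

After neutralization: n(CH3CH2COOH) = 0.201 mol, n(CH3CH2COO-) = 0.314 mol.
pH = pKa + log(n_CH3CH2COO-/n_CH3CH2COOH) = 4.92 + log(0.314/0.201) = 4.92 + (+0.194)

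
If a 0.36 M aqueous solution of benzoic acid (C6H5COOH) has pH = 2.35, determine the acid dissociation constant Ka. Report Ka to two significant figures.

Ka = 5.6 × 10^-5

[H+] = 10^(-2.35) = 4.47 × 10^-3 M
At equilibrium [HA] = 0.36 − 4.47 × 10^-3 = 3.56 × 10^-1 M
Ka = [H+][A-]/[HA] = (4.47 × 10^-3)² / 3.56 × 10^-1 = 5.6 × 10^-5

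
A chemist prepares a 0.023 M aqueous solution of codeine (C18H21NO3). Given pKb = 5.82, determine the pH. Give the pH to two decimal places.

pH = 10.27

C18H21NO3 + H2O ⇌ C18H22NO3+ + OH-
Kb = 10^(−5.82) = 1.51 × 10^-6
Kb = x²/(0.023 − x) = 1.51 × 10^-6
Since Kb ≪ C₀, x ≈ √(Kb·C₀) = 1.86 × 10^-4 M.
pOH = 3.73, so pH = 14.00 − pOH = 10.27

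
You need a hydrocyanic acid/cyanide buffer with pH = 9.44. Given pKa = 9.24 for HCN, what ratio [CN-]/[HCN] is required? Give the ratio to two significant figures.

ratio = 1.6

pH = pKa + log(r) ⇒ log(r) = 9.44 − 9.24 = +0.20
r = [CN-]/[HCN] = 10^(+0.20) = 1.58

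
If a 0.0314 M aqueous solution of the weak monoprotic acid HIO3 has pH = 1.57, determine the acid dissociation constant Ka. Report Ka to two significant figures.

[H+] = 10^(-1.57) = 2.69 × 10^-2 M
At equilibrium [HA] = 0.0314 − 2.69 × 10^-2 = 4.50 × 10^-3 M
Ka = [H+][A-]/[HA] = (2.69 × 10^-2)² / 4.50 × 10^-3 = 1.6 × 10^-1

Ka = 1.6 × 10^-1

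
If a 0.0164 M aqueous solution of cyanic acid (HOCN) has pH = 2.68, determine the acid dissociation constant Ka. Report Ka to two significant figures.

Ka = 3.1 × 10^-4

[H+] = 10^(-2.68) = 2.09 × 10^-3 M
At equilibrium [HA] = 0.0164 − 2.09 × 10^-3 = 1.43 × 10^-2 M
Ka = [H+][A-]/[HA] = (2.09 × 10^-3)² / 1.43 × 10^-2 = 3.1 × 10^-4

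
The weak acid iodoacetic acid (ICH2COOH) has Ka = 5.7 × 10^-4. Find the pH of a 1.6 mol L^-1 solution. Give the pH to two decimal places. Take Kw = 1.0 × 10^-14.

ICH2COOH ⇌ ICH2COO- + H+
Ka = [H+]²/(1.6 − [H+]) = 5.7 × 10^-4
Neglecting [H+] in the denominator: [H+] = √(5.7 × 10^-4 × 1.6) = 3.02 × 10^-2 M
Check: 1.9% ionized — well under 5%, approximation valid.
pH = −log(3.02 × 10^-2) = 1.52

pH = 1.52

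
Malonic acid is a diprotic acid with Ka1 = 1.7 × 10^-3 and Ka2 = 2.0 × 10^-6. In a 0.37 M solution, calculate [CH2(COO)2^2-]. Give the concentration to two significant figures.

2.0 × 10^-6 M

First ionization gives [H+] ≈ [CH2(COOH)COO-] = 2.42 × 10^-2 M.
Second step: Ka2 = [H+][CH2(COO)2^2-]/[CH2(COOH)COO-] ≈ [CH2(COO)2^2-] (since [H+] ≈ [CH2(COOH)COO-]).
So [CH2(COO)2^2-] ≈ Ka2.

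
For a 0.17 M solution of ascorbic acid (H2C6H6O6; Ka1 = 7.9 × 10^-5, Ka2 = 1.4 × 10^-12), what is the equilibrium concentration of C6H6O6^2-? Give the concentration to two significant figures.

First ionization gives [H+] ≈ [HC6H6O6-] = 3.66 × 10^-3 M.
Second step: Ka2 = [H+][C6H6O6^2-]/[HC6H6O6-] ≈ [C6H6O6^2-] (since [H+] ≈ [HC6H6O6-]).
So [C6H6O6^2-] ≈ Ka2.

1.4 × 10^-12 M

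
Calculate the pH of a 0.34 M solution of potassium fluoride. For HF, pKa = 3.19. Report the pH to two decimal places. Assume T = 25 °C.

F- is the conjugate base of the weak acid HF.
Ka = 10^(−3.19) = 6.46 × 10^-4
Kb = Kw/Ka = 1.0×10^-14 / 6.46 × 10^-4 = 1.55 × 10^-11
Kb = [OH-]²/(0.34 − [OH-]) = 1.55 × 10^-11
Neglecting [OH-] in the denominator: [OH-] = √(1.55 × 10^-11 × 0.34) = 2.30 × 10^-6 M
Check: 0.00068% ionized — well under 5%, approximation valid.
pOH = 5.64, so pH = 14.00 − pOH = 8.36

pH = 8.36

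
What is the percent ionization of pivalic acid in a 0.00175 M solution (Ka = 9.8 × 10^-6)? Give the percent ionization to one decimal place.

(CH3)3CCOOH ⇌ (CH3)3CCOO- + H+; let x = [H+] at equilibrium.
Solve x² + 9.8e-06x − 1.71e-08 = 0 → x = 1.26 × 10^-4 M
Fraction ionized = 1.26 × 10^-4 / 0.00175 = 0.0720 → 7.2%

7.2%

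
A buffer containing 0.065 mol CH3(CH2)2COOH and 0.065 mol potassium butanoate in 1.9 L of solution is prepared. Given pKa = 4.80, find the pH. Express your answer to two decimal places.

pH = 4.80

Using pH = pKa + log([base]/[acid]) with [base]/[acid] = 0.065/0.065:
pH = 4.80 + (+0.000) = 4.80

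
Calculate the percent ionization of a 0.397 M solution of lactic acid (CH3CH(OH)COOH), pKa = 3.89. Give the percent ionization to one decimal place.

1.8%

CH3CH(OH)COOH ⇌ CH3CH(OH)COO- + H+; let x = [H+] at equilibrium.
Ka = 10^(−3.89) = 1.29 × 10^-4
x ≈ √(Ka·C₀) = √(1.29 × 10^-4 × 0.397) = 7.16 × 10^-3 M
% ionization = x/C₀ × 100% = 7.16 × 10^-3/0.397 × 100% = 1.8%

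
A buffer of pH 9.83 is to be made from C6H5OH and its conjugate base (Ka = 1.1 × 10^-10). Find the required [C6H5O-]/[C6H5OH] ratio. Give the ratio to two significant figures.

pKa = -log(1.1 × 10^-10) = 9.959
pH = pKa + log(r) ⇒ log(r) = 9.83 − 9.959 = -0.129
r = [C6H5O-]/[C6H5OH] = 10^(-0.129) = 0.743

ratio = 0.74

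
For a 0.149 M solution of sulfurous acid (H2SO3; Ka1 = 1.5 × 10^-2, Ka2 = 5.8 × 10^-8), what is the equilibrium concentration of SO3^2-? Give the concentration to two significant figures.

5.8 × 10^-8 M

First ionization gives [H+] ≈ [HSO3-] = 4.04 × 10^-2 M.
Second step: Ka2 = [H+][SO3^2-]/[HSO3-] ≈ [SO3^2-] (since [H+] ≈ [HSO3-]).
So [SO3^2-] ≈ Ka2.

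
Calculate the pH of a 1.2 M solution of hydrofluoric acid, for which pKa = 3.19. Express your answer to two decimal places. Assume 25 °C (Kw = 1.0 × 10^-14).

HF ⇌ F- + H+
Ka = 10^(−3.19) = 6.46 × 10^-4
Ka = [H+]²/(1.2 − [H+]) = 6.46 × 10^-4
Neglecting [H+] in the denominator: [H+] = √(6.46 × 10^-4 × 1.2) = 2.78 × 10^-2 M
pH = −log[H+] = −log(2.78 × 10^-2) = 1.56

pH = 1.56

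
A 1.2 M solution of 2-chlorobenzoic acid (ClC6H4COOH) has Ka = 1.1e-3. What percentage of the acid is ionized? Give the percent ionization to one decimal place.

3.0%

ClC6H4COOH ⇌ ClC6H4COO- + H+; let x = [H+] at equilibrium.
x ≈ √(Ka·C₀) = √(1.1 × 10^-3 × 1.2) = 3.63 × 10^-2 M
% ionization = x/C₀ × 100% = 3.63 × 10^-2/1.2 × 100% = 3.0%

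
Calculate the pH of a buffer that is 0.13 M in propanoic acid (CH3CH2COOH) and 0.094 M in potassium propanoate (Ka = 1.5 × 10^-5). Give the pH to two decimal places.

pH = 4.68

pKa = −log(1.5 × 10^-5) = 4.824
Henderson–Hasselbalch: pH = pKa + log([CH3CH2COO-]/[CH3CH2COOH]) = 4.824 + log(0.094/0.13)
pH = 4.824 + (-0.141) = 4.68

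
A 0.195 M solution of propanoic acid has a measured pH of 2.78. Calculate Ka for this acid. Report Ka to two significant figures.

Ka = 1.4 × 10^-5

[H+] = 10^(-2.78) = 1.66 × 10^-3 M
At equilibrium [HA] = 0.195 − 1.66 × 10^-3 = 1.93 × 10^-1 M
Ka = [H+][A-]/[HA] = (1.66 × 10^-3)² / 1.93 × 10^-1 = 1.4 × 10^-5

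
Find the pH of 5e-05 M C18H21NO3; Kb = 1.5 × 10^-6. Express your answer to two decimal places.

C18H21NO3 + H2O ⇌ C18H22NO3+ + OH-
From the ICE table, Kb = [OH-]²/(5e-05 − [OH-]) = 1.5 × 10^-6.
Here C₀/Kb ≈ 33.3, so the small-[OH-] approximation fails. Use the quadratic:
[OH-] = [−1.5e-06 + √(1.5e-06² + 3e-10)]/2 = 7.94 × 10^-6 M
pOH = 5.10, so pH = 14.00 − pOH = 8.90

pH = 8.90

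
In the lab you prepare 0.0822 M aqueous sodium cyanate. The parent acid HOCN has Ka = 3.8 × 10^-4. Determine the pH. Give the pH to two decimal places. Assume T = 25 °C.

pH = 8.17

OCN- is the conjugate base of the weak acid HOCN.
Kb = Kw/Ka = 1.0×10^-14 / 3.8 × 10^-4 = 2.63 × 10^-11
Let x = [OH-] at equilibrium. Kb = x²/(0.0822 − x).
Since Kb ≪ C₀, x ≈ √(Kb·C₀) = 1.47 × 10^-6 M.
(x/C₀ = 0.0018% < 5%, so the approximation holds.)
pOH = 5.83, so pH = 14.00 − pOH = 8.17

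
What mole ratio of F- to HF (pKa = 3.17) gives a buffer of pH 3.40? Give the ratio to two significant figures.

ratio = 1.7

pH = pKa + log(r) ⇒ log(r) = 3.40 − 3.17 = +0.23
r = [F-]/[HF] = 10^(+0.23) = 1.7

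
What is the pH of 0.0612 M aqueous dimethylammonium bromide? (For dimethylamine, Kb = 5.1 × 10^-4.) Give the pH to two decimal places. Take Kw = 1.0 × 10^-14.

(CH3)2NH2+ is the conjugate acid of the weak base (CH3)2NH.
Ka = Kw/Kb = 1.0×10^-14 / 5.1 × 10^-4 = 1.96 × 10^-11
Let x = [H+] at equilibrium. Ka = x²/(0.0612 − x).
Neglecting x in the denominator: x = √(1.96 × 10^-11 × 0.0612) = 1.10 × 10^-6 M
Check: 0.0018% ionized — well under 5%, approximation valid.
pH = −log[H+] = −log(1.10 × 10^-6) = 5.96

pH = 5.96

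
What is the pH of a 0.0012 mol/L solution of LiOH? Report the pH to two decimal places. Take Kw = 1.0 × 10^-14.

LiOH is a strong base; [OH-] = 0.0012 M.
pOH = -log(0.0012) = 2.92
pH = 14.00 - 2.92 = 11.08

pH = 11.08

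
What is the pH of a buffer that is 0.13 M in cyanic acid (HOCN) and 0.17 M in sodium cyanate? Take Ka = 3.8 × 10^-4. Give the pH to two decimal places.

pH = 3.54

pKa = −log(3.8 × 10^-4) = 3.420
Henderson–Hasselbalch: pH = pKa + log([OCN-]/[HOCN]) = 3.420 + log(0.17/0.13)
pH = 3.420 + (+0.117) = 3.54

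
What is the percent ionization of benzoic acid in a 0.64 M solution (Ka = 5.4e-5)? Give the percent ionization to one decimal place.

C6H5COOH ⇌ C6H5COO- + H+; let x = [H+] at equilibrium.
x ≈ √(Ka·C₀) = √(5.4 × 10^-5 × 0.64) = 5.88 × 10^-3 M
Fraction ionized = 5.88 × 10^-3 / 0.64 = 0.0092 → 0.9%

0.9%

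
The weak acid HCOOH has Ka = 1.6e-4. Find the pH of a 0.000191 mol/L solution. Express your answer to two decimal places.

HCOOH ⇌ HCOO- + H+
Let x = [H+] at equilibrium. Ka = x²/(0.000191 − x).
x is not negligible relative to C₀; solve x² + 0.00016·x − 3.06e-08 = 0.
x = (−Ka + √(Ka² + 4·Ka·C₀))/2 = 1.12 × 10^-4 M
pH = −log(1.12 × 10^-4) = 3.95

pH = 3.95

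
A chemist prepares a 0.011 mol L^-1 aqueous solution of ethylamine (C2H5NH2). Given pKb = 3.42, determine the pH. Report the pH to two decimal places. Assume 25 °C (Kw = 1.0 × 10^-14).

pH = 11.27

C2H5NH2 + H2O ⇌ C2H5NH3+ + OH-
Kb = 10^(−3.42) = 3.80 × 10^-4
Kb = [OH-]²/(0.011 − [OH-]) = 3.80 × 10^-4
The 5% rule fails; solving [OH-]² + Kb·[OH-] − Kb·C₀ = 0 exactly:
[OH-] = [−0.00038 + √(0.00038² + 1.67e-05)]/2 = 1.86 × 10^-3 M
pOH = −log(1.86 × 10^-3) = 2.73; pH = 14.00 − 2.73 = 11.27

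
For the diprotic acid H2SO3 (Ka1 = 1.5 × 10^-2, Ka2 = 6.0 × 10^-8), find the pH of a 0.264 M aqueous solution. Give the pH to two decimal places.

Ka1 ≫ Ka2, so treat the first dissociation as the only significant source of H+.
Ka1 = x²/(0.264 − x) = 1.5 × 10^-2
Solving the quadratic: x = (−Ka1 + √(Ka1² + 4·Ka1·C₀))/2 = 5.59 × 10^-2 M
pH = −log(5.59 × 10^-2) = 1.25

pH = 1.25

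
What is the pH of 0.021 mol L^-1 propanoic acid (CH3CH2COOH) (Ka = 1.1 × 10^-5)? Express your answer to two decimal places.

pH = 3.32

CH3CH2COOH ⇌ CH3CH2COO- + H+
Let x = [H+] at equilibrium. Ka = x²/(0.021 − x).
Since Ka ≪ C₀, x ≈ √(Ka·C₀) = 4.81 × 10^-4 M.
pH = −log(4.81 × 10^-4) = 3.32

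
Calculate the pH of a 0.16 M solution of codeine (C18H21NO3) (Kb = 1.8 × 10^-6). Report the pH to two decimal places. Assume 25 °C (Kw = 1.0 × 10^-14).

C18H21NO3 + H2O ⇌ C18H22NO3+ + OH-
Kb = [OH-]²/(0.16 − [OH-]) = 1.8 × 10^-6
Neglecting [OH-] in the denominator: [OH-] = √(1.8 × 10^-6 × 0.16) = 5.37 × 10^-4 M
pOH = −log(5.37 × 10^-4) = 3.27; pH = 14.00 − 3.27 = 10.73

pH = 10.73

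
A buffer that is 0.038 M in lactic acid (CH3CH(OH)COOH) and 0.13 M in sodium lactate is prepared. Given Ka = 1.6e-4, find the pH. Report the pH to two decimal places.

pKa = −log(1.6 × 10^-4) = 3.796
Henderson–Hasselbalch: pH = pKa + log([CH3CH(OH)COO-]/[CH3CH(OH)COOH]) = 3.796 + log(0.13/0.038)
pH = 3.796 + (+0.534) = 4.33

pH = 4.33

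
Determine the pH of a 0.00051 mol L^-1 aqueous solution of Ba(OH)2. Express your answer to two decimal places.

pH = 11.01

Ba(OH)2 is a strong base (each formula unit releases 2 OH-); [OH-] = 0.00102 M.
pOH = -log(0.00102) = 2.99
pH = 14.00 - 2.99 = 11.01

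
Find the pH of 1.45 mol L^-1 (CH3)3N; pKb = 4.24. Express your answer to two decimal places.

pH = 11.96

(CH3)3N + H2O ⇌ (CH3)3NH+ + OH-
Kb = 10^(−4.24) = 5.75 × 10^-5
Kb = x²/(1.45 − x) = 5.75 × 10^-5
Since Kb ≪ C₀, x ≈ √(Kb·C₀) = 9.13 × 10^-3 M.
Check: 0.63% ionized — well under 5%, approximation valid.
pOH = 2.04, so pH = 14.00 − pOH = 11.96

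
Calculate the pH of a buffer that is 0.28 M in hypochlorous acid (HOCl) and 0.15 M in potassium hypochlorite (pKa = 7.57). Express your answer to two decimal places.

Henderson–Hasselbalch: pH = pKa + log([OCl-]/[HOCl]) = 7.57 + log(0.15/0.28)
pH = 7.57 + (-0.271) = 7.30

pH = 7.30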